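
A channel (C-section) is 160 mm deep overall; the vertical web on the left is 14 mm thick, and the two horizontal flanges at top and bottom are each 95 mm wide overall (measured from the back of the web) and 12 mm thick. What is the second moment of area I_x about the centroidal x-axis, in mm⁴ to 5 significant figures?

I_x ≈ 1.5447 × 10⁷ mm⁴

Decompose the section into non-overlapping parts with the origin at the bottom-left of its bounding rectangle.
Web: 14 × 160, A = 2 240 mm², y = 80 mm, Ī = 4 778 667 mm⁴.
Top flange (beyond web): 81 × 12, A = 972 mm², y = 154 mm, Ī = 11 664 mm⁴.
Bottom flange (beyond web): 81 × 12, A = 972 mm², y = 6 mm, Ī = 11 664 mm⁴.
By symmetry the centroid is at mid-height, ȳ = 80 mm.
Transfer each piece to the centroidal x-axis using Ī + A·d² with d = y − 80:
  web: d = 0 mm → contributes +4 778 667 mm⁴
  top flange (beyond web): d = 74 mm → contributes +5 334 336 mm⁴
  bottom flange (beyond web): d = -74 mm → contributes +5 334 336 mm⁴
Total I = 15 447 339 mm⁴.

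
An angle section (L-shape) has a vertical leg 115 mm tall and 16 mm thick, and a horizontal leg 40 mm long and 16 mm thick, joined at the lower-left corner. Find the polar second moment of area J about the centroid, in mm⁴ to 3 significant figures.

Break the section into simple shapes (no overlaps), measuring from the bottom-left corner of the bounding box.
Vertical leg: 16 × 115, A = 1 840 mm², y = 57.5 mm, Ī = 2 027 833 mm⁴.
Horizontal leg (remainder): 24 × 16, A = 384 mm², y = 8 mm, Ī = 8 192 mm⁴.
Centroid: ȳ = ΣA·y / ΣA = 48.953 mm.
Transfer each piece to the centroidal x-axis using Ī + A·d² with d = y − 48.953:
  vertical leg: d = 8.5468 mm → contributes +2 162 240 mm⁴
  horizontal leg (remainder): d = -40.953 mm → contributes +652 224 mm⁴
Total I = 2 814 464 mm⁴.
For the y-axis: x̄ = 11.453 mm.
Repeating about the centroidal y-axis gives I_y = 184 764 mm⁴.
Polar second moment: J = I_x + I_y = 2 999 229 mm⁴.

J ≈ 3.00 × 10⁶ mm⁴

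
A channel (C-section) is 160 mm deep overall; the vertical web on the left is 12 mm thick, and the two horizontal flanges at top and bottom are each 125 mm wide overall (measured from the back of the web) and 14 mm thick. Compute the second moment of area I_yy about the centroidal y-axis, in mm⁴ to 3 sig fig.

I_yy ≈ 8.06 × 10⁶ mm⁴

Split into non-overlapping primitives; take the origin at the lower-left of the bounding box.
Web: 12 × 160, A = 1 920 mm², x = 6 mm, Ī = 23 040 mm⁴.
Top flange (beyond web): 113 × 14, A = 1 582 mm², x = 68.5 mm, Ī = 1 683 380 mm⁴.
Bottom flange (beyond web): 113 × 14, A = 1 582 mm², x = 68.5 mm, Ī = 1 683 380 mm⁴.
Centroid: x̄ = ΣA·x / ΣA = 44.897 mm.
Transfer each piece to the centroidal y-axis using Ī + A·d² with d = x − 44.897:
  web: d = -38.897 mm → contributes +2 927 886 mm⁴
  top flange (beyond web): d = 23.603 mm → contributes +2 564 749 mm⁴
  bottom flange (beyond web): d = 23.603 mm → contributes +2 564 749 mm⁴
Total I = 8 057 384 mm⁴.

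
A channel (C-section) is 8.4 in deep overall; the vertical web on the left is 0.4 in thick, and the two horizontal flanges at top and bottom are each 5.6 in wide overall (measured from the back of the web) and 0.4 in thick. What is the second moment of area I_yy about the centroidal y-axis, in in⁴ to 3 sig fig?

I_yy ≈ 24.0 in⁴

Decompose the section into non-overlapping parts with the origin at the bottom-left of its bounding rectangle.
Web: 0.4 × 8.4, A = 3.36 in², x = 0.2 in, Ī = 0.0448 in⁴.
Top flange (beyond web): 5.2 × 0.4, A = 2.08 in², x = 3 in, Ī = 4.6869 in⁴.
Bottom flange (beyond web): 5.2 × 0.4, A = 2.08 in², x = 3 in, Ī = 4.6869 in⁴.
Centroid: x̄ = ΣA·x / ΣA = 1.7489 in.
Transfer each piece to the centroidal y-axis using Ī + A·d² with d = x − 1.7489:
  web: d = -1.5489 in → contributes +8.1061 in⁴
  top flange (beyond web): d = 1.2511 in → contributes +7.9425 in⁴
  bottom flange (beyond web): d = 1.2511 in → contributes +7.9425 in⁴
Total I = 23.991 in⁴.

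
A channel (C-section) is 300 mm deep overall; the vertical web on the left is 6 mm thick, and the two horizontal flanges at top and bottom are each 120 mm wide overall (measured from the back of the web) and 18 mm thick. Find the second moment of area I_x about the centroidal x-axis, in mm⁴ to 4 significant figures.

Treat the section as a set of non-overlapping primitives; coordinates are from the bounding-box lower-left.
Web: 6 × 300, A = 1 800 mm², y = 150 mm, Ī = 13 500 000 mm⁴.
Top flange (beyond web): 114 × 18, A = 2 052 mm², y = 291 mm, Ī = 55 404 mm⁴.
Bottom flange (beyond web): 114 × 18, A = 2 052 mm², y = 9 mm, Ī = 55 404 mm⁴.
By symmetry the centroid is at mid-height, ȳ = 150 mm.
Transfer each piece to the centroidal x-axis using Ī + A·d² with d = y − 150:
  web: d = 0 mm → contributes +13 500 000 mm⁴
  top flange (beyond web): d = 141 mm → contributes +40 851 216 mm⁴
  bottom flange (beyond web): d = -141 mm → contributes +40 851 216 mm⁴
Total I = 95 202 432 mm⁴.

I_x ≈ 9.520 × 10⁷ mm⁴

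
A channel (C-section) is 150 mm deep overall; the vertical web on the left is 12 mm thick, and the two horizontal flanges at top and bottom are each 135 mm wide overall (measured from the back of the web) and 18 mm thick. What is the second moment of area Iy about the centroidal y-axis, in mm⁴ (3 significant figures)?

Decompose the section into non-overlapping parts with the origin at the bottom-left of its bounding rectangle.
Web: 12 × 150, A = 1 800 mm², x = 6 mm, Ī = 21 600 mm⁴.
Top flange (beyond web): 123 × 18, A = 2 214 mm², x = 73.5 mm, Ī = 2 791 301 mm⁴.
Bottom flange (beyond web): 123 × 18, A = 2 214 mm², x = 73.5 mm, Ī = 2 791 301 mm⁴.
Centroid: x̄ = ΣA·x / ΣA = 53.991 mm.
Transfer each piece to the centroidal y-axis using Ī + A·d² with d = x − 53.991:
  web: d = -47.991 mm → contributes +4 167 302 mm⁴
  top flange (beyond web): d = 19.509 mm → contributes +3 633 923 mm⁴
  bottom flange (beyond web): d = 19.509 mm → contributes +3 633 923 mm⁴
Total I = 11 435 148 mm⁴.

Iy ≈ 1.14 × 10⁷ mm⁴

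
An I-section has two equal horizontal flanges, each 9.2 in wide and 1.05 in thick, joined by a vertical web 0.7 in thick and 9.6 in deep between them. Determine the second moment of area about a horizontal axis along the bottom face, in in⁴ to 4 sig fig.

Break the section into simple shapes (no overlaps), measuring from the bottom-left corner of the bounding box.
Bottom flange: 9.2 × 1.05, A = 9.66 in², y = 0.525 in, Ī = 0.887513 in⁴.
Web: 0.7 × 9.6, A = 6.72 in², y = 5.85 in, Ī = 51.6096 in⁴.
Top flange: 9.2 × 1.05, A = 9.66 in², y = 11.175 in, Ī = 0.887513 in⁴.
Transfer each piece to the bottom edge using Ī + A·d² with d = y − 0:
  bottom flange: d = 0.525 in → contributes +3.55005 in⁴
  web: d = 5.85 in → contributes +281.585 in⁴
  top flange: d = 11.175 in → contributes +1207.23 in⁴
Total I = 1492.37 in⁴.

I_base ≈ 1492 in⁴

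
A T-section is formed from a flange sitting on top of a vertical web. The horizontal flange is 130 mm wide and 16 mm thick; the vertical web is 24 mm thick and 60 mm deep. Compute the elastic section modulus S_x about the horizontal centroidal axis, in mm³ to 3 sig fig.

Treat the section as a set of non-overlapping primitives; coordinates are from the bounding-box lower-left.
Flange: 130 × 16, A = 2 080 mm², y = 68 mm, Ī = 44 373 mm⁴.
Web: 24 × 60, A = 1 440 mm², y = 30 mm, Ī = 432 000 mm⁴.
Centroid: ȳ = ΣA·y / ΣA = 52.455 mm.
Transfer each piece to the horizontal centroidal axis using Ī + A·d² with d = y − 52.455:
  flange: d = 15.545 mm → contributes +547 029 mm⁴
  web: d = -22.455 mm → contributes +1 158 058 mm⁴
Total I = 1 705 086 mm⁴.
Extreme fibre distance c = 52.455 mm; S = I/c = 32 506 mm³.

S_x ≈ 3.25 × 10⁴ mm³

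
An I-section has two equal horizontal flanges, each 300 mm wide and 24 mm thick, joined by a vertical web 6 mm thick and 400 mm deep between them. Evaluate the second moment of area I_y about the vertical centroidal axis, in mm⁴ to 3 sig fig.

Decompose the section into non-overlapping parts with the origin at the bottom-left of its bounding rectangle.
Bottom flange: 300 × 24, A = 7 200 mm², x = 150 mm, Ī = 54 000 000 mm⁴.
Web: 6 × 400, A = 2 400 mm², x = 150 mm, Ī = 7 200 mm⁴.
Top flange: 300 × 24, A = 7 200 mm², x = 150 mm, Ī = 54 000 000 mm⁴.
By symmetry the centroid is at mid-width, x̄ = 150 mm.
All pieces are centred on the vertical centroidal axis, so I = ΣĪ = 108 007 200 mm⁴.

I_y ≈ 1.08 × 10⁸ mm⁴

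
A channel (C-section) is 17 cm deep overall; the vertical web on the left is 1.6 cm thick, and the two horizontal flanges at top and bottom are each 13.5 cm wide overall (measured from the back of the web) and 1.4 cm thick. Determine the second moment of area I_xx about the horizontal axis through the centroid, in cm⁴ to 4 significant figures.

Break the section into simple shapes (no overlaps), measuring from the bottom-left corner of the bounding box.
Web: 1.6 × 17, A = 27.2 cm², y = 8.5 cm, Ī = 655.067 cm⁴.
Top flange (beyond web): 11.9 × 1.4, A = 16.66 cm², y = 16.3 cm, Ī = 2.72113 cm⁴.
Bottom flange (beyond web): 11.9 × 1.4, A = 16.66 cm², y = 0.7 cm, Ī = 2.72113 cm⁴.
By symmetry the centroid is at mid-height, ȳ = 8.5 cm.
Transfer each piece to the horizontal axis through the centroid using Ī + A·d² with d = y − 8.5:
  web: d = 0 cm → contributes +655.067 cm⁴
  top flange (beyond web): d = 7.8 cm → contributes +1016.32 cm⁴
  bottom flange (beyond web): d = -7.8 cm → contributes +1016.32 cm⁴
Total I = 2687.7 cm⁴.

I_xx ≈ 2688 cm⁴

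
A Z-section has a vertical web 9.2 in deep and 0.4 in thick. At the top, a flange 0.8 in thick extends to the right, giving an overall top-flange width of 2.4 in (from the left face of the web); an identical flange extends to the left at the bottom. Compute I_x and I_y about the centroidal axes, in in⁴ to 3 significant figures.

I_x ≈ 82.6 in⁴, I_y ≈ 5.72 in⁴

Split into non-overlapping primitives; take the origin at the lower-left of the bounding box.
Web: 0.4 × 9.2, A = 3.68 in², y = 4.6 in, Ī = 25.956 in⁴.
Top flange (beyond web): 2 × 0.8, A = 1.6 in², y = 8.8 in, Ī = 0.085333 in⁴.
Bottom flange (beyond web): 2 × 0.8, A = 1.6 in², y = 0.4 in, Ī = 0.085333 in⁴.
Centroid: ȳ = ΣA·y / ΣA = 4.6 in.
Transfer each piece to the centroidal x-axis using Ī + A·d² with d = y − 4.6:
  web: d = 0 in → contributes +25.956 in⁴
  top flange (beyond web): d = 4.2 in → contributes +28.309 in⁴
  bottom flange (beyond web): d = -4.2 in → contributes +28.309 in⁴
Total I = 82.575 in⁴.
For the y-axis: x̄ = 2.2 in.
Repeating about the centroidal y-axis gives I_y = 5.7237 in⁴.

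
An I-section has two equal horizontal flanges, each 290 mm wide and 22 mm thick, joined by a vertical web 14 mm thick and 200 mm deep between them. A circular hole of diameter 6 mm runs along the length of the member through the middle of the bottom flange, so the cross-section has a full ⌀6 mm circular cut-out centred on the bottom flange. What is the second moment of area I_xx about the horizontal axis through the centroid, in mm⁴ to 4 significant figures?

I_xx ≈ 1.667 × 10⁸ mm⁴

Break the section into simple shapes (no overlaps), measuring from the bottom-left corner of the bounding box.
Bottom flange: 290 × 22, A = 6 380 mm², y = 11 mm, Ī = 257 327 mm⁴.
Web: 14 × 200, A = 2 800 mm², y = 122 mm, Ī = 9 333 333 mm⁴.
Top flange: 290 × 22, A = 6 380 mm², y = 233 mm, Ī = 257 327 mm⁴.
Hole (subtracted): ⌀6, A = 28.2743 mm², y = 11 mm, Ī = 63.6173 mm⁴.
Centroid: ȳ = ΣA·y / ΣA = 122.202 mm.
Transfer each piece to the horizontal axis through the centroid using Ī + A·d² with d = y − 122.202:
  bottom flange: d = -111.202 mm → contributes +79 151 767 mm⁴
  web: d = -0.202067 mm → contributes +9 333 448 mm⁴
  top flange: d = 110.798 mm → contributes +78 579 367 mm⁴
  hole: d = -111.202 mm → contributes −349 701 mm⁴
Total I = 166 714 881 mm⁴.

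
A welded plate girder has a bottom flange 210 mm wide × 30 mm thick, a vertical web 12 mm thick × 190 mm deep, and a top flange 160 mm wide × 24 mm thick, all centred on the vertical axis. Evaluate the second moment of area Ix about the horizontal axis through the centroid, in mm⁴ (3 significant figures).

Split into non-overlapping primitives; take the origin at the lower-left of the bounding box.
Bottom plate: 210 × 30, A = 6 300 mm², y = 15 mm, Ī = 472 500 mm⁴.
Web plate: 12 × 190, A = 2 280 mm², y = 125 mm, Ī = 6 859 000 mm⁴.
Top plate: 160 × 24, A = 3 840 mm², y = 232 mm, Ī = 184 320 mm⁴.
Centroid: ȳ = ΣA·y / ΣA = 102.29 mm.
Transfer each piece to the horizontal axis through the centroid using Ī + A·d² with d = y − 102.29:
  bottom plate: d = -87.285 mm → contributes +48 470 155 mm⁴
  web plate: d = 22.715 mm → contributes +8 035 412 mm⁴
  top plate: d = 129.71 mm → contributes +64 796 064 mm⁴
Total I = 121 301 631 mm⁴.

Ix ≈ 1.21 × 10⁸ mm⁴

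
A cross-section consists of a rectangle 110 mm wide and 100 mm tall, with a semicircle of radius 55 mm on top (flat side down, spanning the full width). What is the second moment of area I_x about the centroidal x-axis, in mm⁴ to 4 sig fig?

I_x ≈ 2.802 × 10⁷ mm⁴

Treat the section as a set of non-overlapping primitives; coordinates are from the bounding-box lower-left.
Rectangular body: 110 × 100, A = 11 000 mm², y = 50 mm, Ī = 9 166 667 mm⁴.
Semicircular cap: semicircle r = 55, A = 4751.66 mm², y = 123.343 mm, Ī = 1 004 345 mm⁴.
Centroid: ȳ = ΣA·y / ΣA = 72.1246 mm.
Transfer each piece to the centroidal x-axis using Ī + A·d² with d = y − 72.1246:
  rectangular body: d = -22.1246 mm → contributes +14 551 158 mm⁴
  semicircular cap: d = 51.2181 mm → contributes +13 469 340 mm⁴
Total I = 28 020 498 mm⁴.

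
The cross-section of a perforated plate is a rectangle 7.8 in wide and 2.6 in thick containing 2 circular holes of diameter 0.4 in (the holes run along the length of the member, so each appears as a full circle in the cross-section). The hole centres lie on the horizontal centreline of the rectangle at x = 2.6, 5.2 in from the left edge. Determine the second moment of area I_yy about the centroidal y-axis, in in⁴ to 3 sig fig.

I_yy ≈ 102 in⁴

Break the section into simple shapes (no overlaps), measuring from the bottom-left corner of the bounding box.
Plate: 7.8 × 2.6, A = 20.28 in², x = 3.9 in, Ī = 102.82 in⁴.
Hole 1 (subtracted): ⌀0.4, A = 0.12566 in², x = 2.6 in, Ī = 0.0012566 in⁴.
Hole 2 (subtracted): ⌀0.4, A = 0.12566 in², x = 5.2 in, Ī = 0.0012566 in⁴.
By symmetry the centroid is at mid-width, x̄ = 3.9 in.
Transfer each piece to the centroidal y-axis using Ī + A·d² with d = x − 3.9:
  plate: d = 0 in → contributes +102.82 in⁴
  hole 1: d = -1.3 in → contributes −0.21363 in⁴
  hole 2: d = 1.3 in → contributes −0.21363 in⁴
Total I = 102.39 in⁴.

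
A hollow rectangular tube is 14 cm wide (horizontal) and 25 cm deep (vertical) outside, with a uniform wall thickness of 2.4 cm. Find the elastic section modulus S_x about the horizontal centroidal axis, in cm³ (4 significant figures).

Decompose the section into non-overlapping parts with the origin at the bottom-left of its bounding rectangle.
Outer rectangle: 14 × 25, A = 350 cm², y = 12.5 cm, Ī = 18229.2 cm⁴.
Inner void (subtracted): 9.2 × 20.2, A = 185.84 cm², y = 12.5 cm, Ī = 6319.18 cm⁴.
By symmetry the centroid is at mid-height, ȳ = 12.5 cm.
All pieces are centred on the horizontal centroidal axis, so I = ΣĪ (holes subtracted) = 11 910 cm⁴.
Extreme fibre distance c = 12.5 cm; S = I/c = 952.799 cm³.

S_x ≈ 952.8 cm³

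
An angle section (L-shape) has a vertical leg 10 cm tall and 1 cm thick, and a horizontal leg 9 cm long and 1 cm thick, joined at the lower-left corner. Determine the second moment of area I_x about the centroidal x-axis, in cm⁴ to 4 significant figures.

Decompose the section into non-overlapping parts with the origin at the bottom-left of its bounding rectangle.
Vertical leg: 1 × 10, A = 10 cm², y = 5 cm, Ī = 83.3333 cm⁴.
Horizontal leg (remainder): 8 × 1, A = 8 cm², y = 0.5 cm, Ī = 0.666667 cm⁴.
Centroid: ȳ = ΣA·y / ΣA = 3 cm.
Transfer each piece to the centroidal x-axis using Ī + A·d² with d = y − 3:
  vertical leg: d = 2 cm → contributes +123.333 cm⁴
  horizontal leg (remainder): d = -2.5 cm → contributes +50.6667 cm⁴
Total I = 174 cm⁴.

I_x ≈ 174.0 cm⁴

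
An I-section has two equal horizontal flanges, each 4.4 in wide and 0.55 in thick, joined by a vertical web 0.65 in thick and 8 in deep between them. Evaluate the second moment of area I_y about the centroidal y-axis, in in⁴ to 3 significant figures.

Split into non-overlapping primitives; take the origin at the lower-left of the bounding box.
Bottom flange: 4.4 × 0.55, A = 2.42 in², x = 2.2 in, Ī = 3.9043 in⁴.
Web: 0.65 × 8, A = 5.2 in², x = 2.2 in, Ī = 0.18308 in⁴.
Top flange: 4.4 × 0.55, A = 2.42 in², x = 2.2 in, Ī = 3.9043 in⁴.
By symmetry the centroid is at mid-width, x̄ = 2.2 in.
All pieces are centred on the centroidal y-axis, so I = ΣĪ = 7.9916 in⁴.

I_y ≈ 7.99 in⁴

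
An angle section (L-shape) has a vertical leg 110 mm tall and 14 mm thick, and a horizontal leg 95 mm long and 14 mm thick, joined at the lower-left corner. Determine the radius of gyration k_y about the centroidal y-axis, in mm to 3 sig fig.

Decompose the section into non-overlapping parts with the origin at the bottom-left of its bounding rectangle.
Vertical leg: 14 × 110, A = 1 540 mm², x = 7 mm, Ī = 25 153 mm⁴.
Horizontal leg (remainder): 81 × 14, A = 1 134 mm², x = 54.5 mm, Ī = 620 015 mm⁴.
Centroid: x̄ = ΣA·x / ΣA = 27.144 mm.
Transfer each piece to the centroidal y-axis using Ī + A·d² with d = x − 27.144:
  vertical leg: d = -20.144 mm → contributes +650 054 mm⁴
  horizontal leg (remainder): d = 27.356 mm → contributes +1 468 646 mm⁴
Total I = 2 118 700 mm⁴.
Radius of gyration: k = √(I/A) = √(2 118 700 / 2 674) = 28.148 mm.

k_y ≈ 28.1 mm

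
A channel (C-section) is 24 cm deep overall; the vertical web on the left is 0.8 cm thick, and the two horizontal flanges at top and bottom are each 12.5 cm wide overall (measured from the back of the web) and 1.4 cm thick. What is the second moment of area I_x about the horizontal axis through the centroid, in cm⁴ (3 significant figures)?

Split into non-overlapping primitives; take the origin at the lower-left of the bounding box.
Web: 0.8 × 24, A = 19.2 cm², y = 12 cm, Ī = 921.6 cm⁴.
Top flange (beyond web): 11.7 × 1.4, A = 16.38 cm², y = 23.3 cm, Ī = 2.6754 cm⁴.
Bottom flange (beyond web): 11.7 × 1.4, A = 16.38 cm², y = 0.7 cm, Ī = 2.6754 cm⁴.
By symmetry the centroid is at mid-height, ȳ = 12 cm.
Transfer each piece to the horizontal axis through the centroid using Ī + A·d² with d = y − 12:
  web: d = 0 cm → contributes +921.6 cm⁴
  top flange (beyond web): d = 11.3 cm → contributes +2094.2 cm⁴
  bottom flange (beyond web): d = -11.3 cm → contributes +2094.2 cm⁴
Total I = 5110.1 cm⁴.

I_x ≈ 5110 cm⁴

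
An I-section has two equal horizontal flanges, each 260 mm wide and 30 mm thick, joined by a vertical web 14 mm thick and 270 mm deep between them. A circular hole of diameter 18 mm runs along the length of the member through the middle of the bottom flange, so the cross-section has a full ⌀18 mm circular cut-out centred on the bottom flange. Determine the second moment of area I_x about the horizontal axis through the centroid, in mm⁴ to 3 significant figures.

I_x ≈ 3.69 × 10⁸ mm⁴

Treat the section as a set of non-overlapping primitives; coordinates are from the bounding-box lower-left.
Bottom flange: 260 × 30, A = 7 800 mm², y = 15 mm, Ī = 585 000 mm⁴.
Web: 14 × 270, A = 3 780 mm², y = 165 mm, Ī = 22 963 500 mm⁴.
Top flange: 260 × 30, A = 7 800 mm², y = 315 mm, Ī = 585 000 mm⁴.
Hole (subtracted): ⌀18, A = 254.47 mm², y = 15 mm, Ī = 5 153 mm⁴.
Centroid: ȳ = ΣA·y / ΣA = 167 mm.
Transfer each piece to the horizontal axis through the centroid using Ī + A·d² with d = y − 167:
  bottom flange: d = -152 mm → contributes +180 786 193 mm⁴
  web: d = -1.9958 mm → contributes +22 978 556 mm⁴
  top flange: d = 148 mm → contributes +171 445 943 mm⁴
  hole: d = -152 mm → contributes −5 884 078 mm⁴
Total I = 369 326 615 mm⁴.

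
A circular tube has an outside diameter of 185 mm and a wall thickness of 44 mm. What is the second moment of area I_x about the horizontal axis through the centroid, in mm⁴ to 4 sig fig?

I_x ≈ 5.315 × 10⁷ mm⁴

Decompose the section into non-overlapping parts with the origin at the bottom-left of its bounding rectangle.
Outer circle: ⌀185, A = 26880.3 mm², y = 92.5 mm, Ī = 57 498 539 mm⁴.
Bore (subtracted): ⌀97, A = 7389.81 mm², y = 92.5 mm, Ī = 4 345 671 mm⁴.
By symmetry the centroid is at mid-height, ȳ = 92.5 mm.
All pieces are centred on the horizontal axis through the centroid, so I = ΣĪ (holes subtracted) = 53 152 868 mm⁴.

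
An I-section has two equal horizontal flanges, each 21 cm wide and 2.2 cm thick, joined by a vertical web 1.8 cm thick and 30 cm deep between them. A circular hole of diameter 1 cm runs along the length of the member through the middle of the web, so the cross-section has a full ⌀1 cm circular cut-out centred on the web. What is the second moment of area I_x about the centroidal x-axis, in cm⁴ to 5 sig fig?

I_x ≈ 2.8038 × 10⁴ cm⁴

Split into non-overlapping primitives; take the origin at the lower-left of the bounding box.
Bottom flange: 21 × 2.2, A = 46.2 cm², y = 1.1 cm, Ī = 18.634 cm⁴.
Web: 1.8 × 30, A = 54 cm², y = 17.2 cm, Ī = 4 050 cm⁴.
Top flange: 21 × 2.2, A = 46.2 cm², y = 33.3 cm, Ī = 18.634 cm⁴.
Hole (subtracted): ⌀1, A = 0.7853982 cm², y = 17.2 cm, Ī = 0.04908739 cm⁴.
By symmetry the centroid is at mid-height, ȳ = 17.2 cm.
Transfer each piece to the centroidal x-axis using Ī + A·d² with d = y − 17.2:
  bottom flange: d = -16.1 cm → contributes +11994.14 cm⁴
  web: d = 0 cm → contributes +4 050 cm⁴
  top flange: d = 16.1 cm → contributes +11994.14 cm⁴
  hole: d = 0 cm → contributes −0.04908739 cm⁴
Total I = 28038.22 cm⁴.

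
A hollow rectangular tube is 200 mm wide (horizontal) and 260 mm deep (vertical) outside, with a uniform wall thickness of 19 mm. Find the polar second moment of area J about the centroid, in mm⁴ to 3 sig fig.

J ≈ 2.40 × 10⁸ mm⁴

Split into non-overlapping primitives; take the origin at the lower-left of the bounding box.
Outer rectangle: 200 × 260, A = 52 000 mm², y = 130 mm, Ī = 292 933 333 mm⁴.
Inner void (subtracted): 162 × 222, A = 35 964 mm², y = 130 mm, Ī = 147 704 148 mm⁴.
By symmetry the centroid is at mid-height, ȳ = 130 mm.
All pieces are centred on the centroidal x-axis, so I = ΣĪ (holes subtracted) = 145 229 185 mm⁴.
Repeating about the centroidal y-axis gives I_y = 94 680 065 mm⁴.
Polar second moment: J = I_x + I_y = 239 909 251 mm⁴.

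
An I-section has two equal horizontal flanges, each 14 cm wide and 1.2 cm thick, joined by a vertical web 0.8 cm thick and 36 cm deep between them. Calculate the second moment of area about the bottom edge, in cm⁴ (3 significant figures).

Split into non-overlapping primitives; take the origin at the lower-left of the bounding box.
Bottom flange: 14 × 1.2, A = 16.8 cm², y = 0.6 cm, Ī = 2.016 cm⁴.
Web: 0.8 × 36, A = 28.8 cm², y = 19.2 cm, Ī = 3110.4 cm⁴.
Top flange: 14 × 1.2, A = 16.8 cm², y = 37.8 cm, Ī = 2.016 cm⁴.
Transfer each piece to the bottom edge using Ī + A·d² with d = y − 0:
  bottom flange: d = 0.6 cm → contributes +8.064 cm⁴
  web: d = 19.2 cm → contributes +13 727 cm⁴
  top flange: d = 37.8 cm → contributes +24 007 cm⁴
Total I = 37 742 cm⁴.

I_base ≈ 3.77 × 10⁴ cm⁴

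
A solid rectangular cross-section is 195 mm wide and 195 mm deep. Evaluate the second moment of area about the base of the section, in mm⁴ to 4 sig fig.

The section: 195 × 195, A = 38 025 mm², y = 97.5 mm, Ī = 120 491 719 mm⁴.
Transfer it to the base of the section using Ī + A·d² with d = y − 0:
  the section: d = 97.5 mm → contributes +481 966 875 mm⁴
Total I = 481 966 875 mm⁴.

I_base ≈ 4.820 × 10⁸ mm⁴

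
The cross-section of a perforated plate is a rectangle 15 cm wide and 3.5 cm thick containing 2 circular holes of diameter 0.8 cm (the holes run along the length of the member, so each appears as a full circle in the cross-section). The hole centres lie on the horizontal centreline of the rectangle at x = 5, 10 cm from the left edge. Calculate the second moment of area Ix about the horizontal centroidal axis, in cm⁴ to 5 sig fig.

Ix ≈ 53.554 cm⁴

Decompose the section into non-overlapping parts with the origin at the bottom-left of its bounding rectangle.
Plate: 15 × 3.5, A = 52.5 cm², y = 1.75 cm, Ī = 53.59375 cm⁴.
Hole 1 (subtracted): ⌀0.8, A = 0.5026548 cm², y = 1.75 cm, Ī = 0.02010619 cm⁴.
Hole 2 (subtracted): ⌀0.8, A = 0.5026548 cm², y = 1.75 cm, Ī = 0.02010619 cm⁴.
By symmetry the centroid is at mid-height, ȳ = 1.75 cm.
All pieces are centred on the horizontal centroidal axis, so I = ΣĪ (holes subtracted) = 53.55354 cm⁴.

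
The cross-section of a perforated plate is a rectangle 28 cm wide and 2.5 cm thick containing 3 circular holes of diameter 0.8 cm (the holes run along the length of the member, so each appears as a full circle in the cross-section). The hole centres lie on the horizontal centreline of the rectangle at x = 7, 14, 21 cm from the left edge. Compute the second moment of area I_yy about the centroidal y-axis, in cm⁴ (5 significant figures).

I_yy ≈ 4524.0 cm⁴

Decompose the section into non-overlapping parts with the origin at the bottom-left of its bounding rectangle.
Plate: 28 × 2.5, A = 70 cm², x = 14 cm, Ī = 4573.333 cm⁴.
Hole 1 (subtracted): ⌀0.8, A = 0.5026548 cm², x = 7 cm, Ī = 0.02010619 cm⁴.
Hole 2 (subtracted): ⌀0.8, A = 0.5026548 cm², x = 14 cm, Ī = 0.02010619 cm⁴.
Hole 3 (subtracted): ⌀0.8, A = 0.5026548 cm², x = 21 cm, Ī = 0.02010619 cm⁴.
By symmetry the centroid is at mid-width, x̄ = 14 cm.
Transfer each piece to the centroidal y-axis using Ī + A·d² with d = x − 14:
  plate: d = 0 cm → contributes +4573.333 cm⁴
  hole 1: d = -7 cm → contributes −24.65019 cm⁴
  hole 2: d = 0 cm → contributes −0.02010619 cm⁴
  hole 3: d = 7 cm → contributes −24.65019 cm⁴
Total I = 4524.013 cm⁴.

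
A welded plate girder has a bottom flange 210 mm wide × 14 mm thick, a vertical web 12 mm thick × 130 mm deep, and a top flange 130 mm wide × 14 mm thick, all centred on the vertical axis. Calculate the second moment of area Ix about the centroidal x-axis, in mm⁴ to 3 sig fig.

Break the section into simple shapes (no overlaps), measuring from the bottom-left corner of the bounding box.
Bottom plate: 210 × 14, A = 2 940 mm², y = 7 mm, Ī = 48 020 mm⁴.
Web plate: 12 × 130, A = 1 560 mm², y = 79 mm, Ī = 2 197 000 mm⁴.
Top plate: 130 × 14, A = 1 820 mm², y = 151 mm, Ī = 29 727 mm⁴.
Centroid: ȳ = ΣA·y / ΣA = 66.241 mm.
Transfer each piece to the centroidal x-axis using Ī + A·d² with d = y − 66.241:
  bottom plate: d = -59.241 mm → contributes +10 365 767 mm⁴
  web plate: d = 12.759 mm → contributes +2 450 975 mm⁴
  top plate: d = 84.759 mm → contributes +13 104 919 mm⁴
Total I = 25 921 661 mm⁴.

Ix ≈ 2.59 × 10⁷ mm⁴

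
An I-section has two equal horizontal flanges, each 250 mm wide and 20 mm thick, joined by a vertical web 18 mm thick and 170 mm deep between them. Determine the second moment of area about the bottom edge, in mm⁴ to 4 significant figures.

I_base ≈ 2.419 × 10⁸ mm⁴

Treat the section as a set of non-overlapping primitives; coordinates are from the bounding-box lower-left.
Bottom flange: 250 × 20, A = 5 000 mm², y = 10 mm, Ī = 166 667 mm⁴.
Web: 18 × 170, A = 3 060 mm², y = 105 mm, Ī = 7 369 500 mm⁴.
Top flange: 250 × 20, A = 5 000 mm², y = 200 mm, Ī = 166 667 mm⁴.
Transfer each piece to the bottom edge using Ī + A·d² with d = y − 0:
  bottom flange: d = 10 mm → contributes +666 667 mm⁴
  web: d = 105 mm → contributes +41 106 000 mm⁴
  top flange: d = 200 mm → contributes +200 166 667 mm⁴
Total I = 241 939 333 mm⁴.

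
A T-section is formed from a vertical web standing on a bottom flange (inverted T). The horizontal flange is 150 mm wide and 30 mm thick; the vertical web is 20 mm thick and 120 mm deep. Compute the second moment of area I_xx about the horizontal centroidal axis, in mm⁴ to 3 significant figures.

I_xx ≈ 1.20 × 10⁷ mm⁴

Break the section into simple shapes (no overlaps), measuring from the bottom-left corner of the bounding box.
Flange: 150 × 30, A = 4 500 mm², y = 15 mm, Ī = 337 500 mm⁴.
Web: 20 × 120, A = 2 400 mm², y = 90 mm, Ī = 2 880 000 mm⁴.
Centroid: ȳ = ΣA·y / ΣA = 41.087 mm.
Transfer each piece to the horizontal centroidal axis using Ī + A·d² with d = y − 41.087:
  flange: d = -26.087 mm → contributes +3 399 882 mm⁴
  web: d = 48.913 mm → contributes +8 621 966 mm⁴
Total I = 12 021 848 mm⁴.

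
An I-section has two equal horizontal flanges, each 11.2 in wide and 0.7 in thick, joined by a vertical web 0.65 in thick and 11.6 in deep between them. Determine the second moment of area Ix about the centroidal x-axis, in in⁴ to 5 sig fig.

Split into non-overlapping primitives; take the origin at the lower-left of the bounding box.
Bottom flange: 11.2 × 0.7, A = 7.84 in², y = 0.35 in, Ī = 0.3201333 in⁴.
Web: 0.65 × 11.6, A = 7.54 in², y = 6.5 in, Ī = 84.54853 in⁴.
Top flange: 11.2 × 0.7, A = 7.84 in², y = 12.65 in, Ī = 0.3201333 in⁴.
By symmetry the centroid is at mid-height, ȳ = 6.5 in.
Transfer each piece to the centroidal x-axis using Ī + A·d² with d = y − 6.5:
  bottom flange: d = -6.15 in → contributes +296.8485 in⁴
  web: d = 0 in → contributes +84.54853 in⁴
  top flange: d = 6.15 in → contributes +296.8485 in⁴
Total I = 678.2456 in⁴.

Ix ≈ 678.25 in⁴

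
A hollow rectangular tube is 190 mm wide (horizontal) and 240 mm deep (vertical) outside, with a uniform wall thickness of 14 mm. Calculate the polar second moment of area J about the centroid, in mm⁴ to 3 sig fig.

J ≈ 1.52 × 10⁸ mm⁴

Split into non-overlapping primitives; take the origin at the lower-left of the bounding box.
Outer rectangle: 190 × 240, A = 45 600 mm², y = 120 mm, Ī = 218 880 000 mm⁴.
Inner void (subtracted): 162 × 212, A = 34 344 mm², y = 120 mm, Ī = 128 629 728 mm⁴.
By symmetry the centroid is at mid-height, ȳ = 120 mm.
All pieces are centred on the centroidal x-axis, so I = ΣĪ (holes subtracted) = 90 250 272 mm⁴.
Repeating about the centroidal y-axis gives I_y = 62 069 672 mm⁴.
Polar second moment: J = I_x + I_y = 152 319 944 mm⁴.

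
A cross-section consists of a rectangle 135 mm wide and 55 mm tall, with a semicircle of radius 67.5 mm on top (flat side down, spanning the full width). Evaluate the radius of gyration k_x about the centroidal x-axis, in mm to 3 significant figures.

k_x ≈ 32.7 mm

Treat the section as a set of non-overlapping primitives; coordinates are from the bounding-box lower-left.
Rectangular body: 135 × 55, A = 7 425 mm², y = 27.5 mm, Ī = 1 871 719 mm⁴.
Semicircular cap: semicircle r = 67.5, A = 7156.9 mm², y = 83.648 mm, Ī = 2 278 490 mm⁴.
Centroid: ȳ = ΣA·y / ΣA = 55.058 mm.
Transfer each piece to the centroidal x-axis using Ī + A·d² with d = y − 55.058:
  rectangular body: d = -27.558 mm → contributes +7 510 530 mm⁴
  semicircular cap: d = 28.59 mm → contributes +8 128 499 mm⁴
Total I = 15 639 029 mm⁴.
Radius of gyration: k = √(I/A) = √(15 639 029 / 14 582) = 32.749 mm.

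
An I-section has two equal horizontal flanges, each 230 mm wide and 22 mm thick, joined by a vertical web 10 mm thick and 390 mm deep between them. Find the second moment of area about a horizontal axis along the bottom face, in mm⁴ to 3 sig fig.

Split into non-overlapping primitives; take the origin at the lower-left of the bounding box.
Bottom flange: 230 × 22, A = 5 060 mm², y = 11 mm, Ī = 204 087 mm⁴.
Web: 10 × 390, A = 3 900 mm², y = 217 mm, Ī = 49 432 500 mm⁴.
Top flange: 230 × 22, A = 5 060 mm², y = 423 mm, Ī = 204 087 mm⁴.
Transfer each piece to the base of the section using Ī + A·d² with d = y − 0:
  bottom flange: d = 11 mm → contributes +816 347 mm⁴
  web: d = 217 mm → contributes +233 079 600 mm⁴
  top flange: d = 423 mm → contributes +905 584 827 mm⁴
Total I = 1 139 480 773 mm⁴.

I_base ≈ 1.14 × 10⁹ mm⁴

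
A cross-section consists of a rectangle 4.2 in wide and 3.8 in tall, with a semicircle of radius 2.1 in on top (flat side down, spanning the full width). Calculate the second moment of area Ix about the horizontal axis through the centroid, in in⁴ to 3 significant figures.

Ix ≈ 59.0 in⁴

Break the section into simple shapes (no overlaps), measuring from the bottom-left corner of the bounding box.
Rectangular body: 4.2 × 3.8, A = 15.96 in², y = 1.9 in, Ī = 19.205 in⁴.
Semicircular cap: semicircle r = 2.1, A = 6.9272 in², y = 4.6913 in, Ī = 2.1346 in⁴.
Centroid: ȳ = ΣA·y / ΣA = 2.7448 in.
Transfer each piece to the horizontal axis through the centroid using Ī + A·d² with d = y − 2.7448:
  rectangular body: d = -0.84483 in → contributes +30.596 in⁴
  semicircular cap: d = 1.9464 in → contributes +28.379 in⁴
Total I = 58.976 in⁴.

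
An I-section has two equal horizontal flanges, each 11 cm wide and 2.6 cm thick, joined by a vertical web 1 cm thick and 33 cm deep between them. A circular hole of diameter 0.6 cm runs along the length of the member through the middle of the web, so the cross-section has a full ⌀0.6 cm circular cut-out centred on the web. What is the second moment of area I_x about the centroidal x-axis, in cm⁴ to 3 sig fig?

I_x ≈ 2.12 × 10⁴ cm⁴

Treat the section as a set of non-overlapping primitives; coordinates are from the bounding-box lower-left.
Bottom flange: 11 × 2.6, A = 28.6 cm², y = 1.3 cm, Ī = 16.111 cm⁴.
Web: 1 × 33, A = 33 cm², y = 19.1 cm, Ī = 2994.8 cm⁴.
Top flange: 11 × 2.6, A = 28.6 cm², y = 36.9 cm, Ī = 16.111 cm⁴.
Hole (subtracted): ⌀0.6, A = 0.28274 cm², y = 19.1 cm, Ī = 0.0063617 cm⁴.
By symmetry the centroid is at mid-height, ȳ = 19.1 cm.
Transfer each piece to the centroidal x-axis using Ī + A·d² with d = y − 19.1:
  bottom flange: d = -17.8 cm → contributes +9077.7 cm⁴
  web: d = 0 cm → contributes +2994.8 cm⁴
  top flange: d = 17.8 cm → contributes +9077.7 cm⁴
  hole: d = 0 cm → contributes −0.0063617 cm⁴
Total I = 21 150 cm⁴.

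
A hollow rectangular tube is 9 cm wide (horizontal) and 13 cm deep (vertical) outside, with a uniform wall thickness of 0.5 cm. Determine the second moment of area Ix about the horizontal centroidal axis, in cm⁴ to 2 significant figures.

Treat the section as a set of non-overlapping primitives; coordinates are from the bounding-box lower-left.
Outer rectangle: 9 × 13, A = 117 cm², y = 6.5 cm, Ī = 1 648 cm⁴.
Inner void (subtracted): 8 × 12, A = 96 cm², y = 6.5 cm, Ī = 1 152 cm⁴.
By symmetry the centroid is at mid-height, ȳ = 6.5 cm.
All pieces are centred on the horizontal centroidal axis, so I = ΣĪ (holes subtracted) = 495.8 cm⁴.

Ix ≈ 500 cm⁴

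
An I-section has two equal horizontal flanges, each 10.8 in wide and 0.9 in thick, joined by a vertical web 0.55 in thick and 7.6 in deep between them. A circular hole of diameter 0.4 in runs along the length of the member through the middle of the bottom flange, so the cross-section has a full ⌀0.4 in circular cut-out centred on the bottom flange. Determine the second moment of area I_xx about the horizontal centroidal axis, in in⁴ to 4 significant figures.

Decompose the section into non-overlapping parts with the origin at the bottom-left of its bounding rectangle.
Bottom flange: 10.8 × 0.9, A = 9.72 in², y = 0.45 in, Ī = 0.6561 in⁴.
Web: 0.55 × 7.6, A = 4.18 in², y = 4.7 in, Ī = 20.1197 in⁴.
Top flange: 10.8 × 0.9, A = 9.72 in², y = 8.95 in, Ī = 0.6561 in⁴.
Hole (subtracted): ⌀0.4, A = 0.125664 in², y = 0.45 in, Ī = 0.00125664 in⁴.
Centroid: ȳ = ΣA·y / ΣA = 4.72273 in.
Transfer each piece to the horizontal centroidal axis using Ī + A·d² with d = y − 4.72273:
  bottom flange: d = -4.27273 in → contributes +178.107 in⁴
  web: d = -0.0227319 in → contributes +20.1219 in⁴
  top flange: d = 4.22727 in → contributes +174.351 in⁴
  hole: d = -4.27273 in → contributes −2.2954 in⁴
Total I = 370.284 in⁴.

I_xx ≈ 370.3 in⁴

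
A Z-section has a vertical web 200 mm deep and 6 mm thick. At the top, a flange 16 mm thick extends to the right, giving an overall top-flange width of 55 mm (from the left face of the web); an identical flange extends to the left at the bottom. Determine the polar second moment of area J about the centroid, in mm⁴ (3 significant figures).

J ≈ 1.88 × 10⁷ mm⁴

Treat the section as a set of non-overlapping primitives; coordinates are from the bounding-box lower-left.
Web: 6 × 200, A = 1 200 mm², y = 100 mm, Ī = 4 000 000 mm⁴.
Top flange (beyond web): 49 × 16, A = 784 mm², y = 192 mm, Ī = 16 725 mm⁴.
Bottom flange (beyond web): 49 × 16, A = 784 mm², y = 8 mm, Ī = 16 725 mm⁴.
Centroid: ȳ = ΣA·y / ΣA = 100 mm.
Transfer each piece to the centroidal x-axis using Ī + A·d² with d = y − 100:
  web: d = 0 mm → contributes +4 000 000 mm⁴
  top flange (beyond web): d = 92 mm → contributes +6 652 501 mm⁴
  bottom flange (beyond web): d = -92 mm → contributes +6 652 501 mm⁴
Total I = 17 305 003 mm⁴.
For the y-axis: x̄ = 52 mm.
Repeating about the centroidal y-axis gives I_y = 1 503 131 mm⁴.
Polar second moment: J = I_x + I_y = 18 808 133 mm⁴.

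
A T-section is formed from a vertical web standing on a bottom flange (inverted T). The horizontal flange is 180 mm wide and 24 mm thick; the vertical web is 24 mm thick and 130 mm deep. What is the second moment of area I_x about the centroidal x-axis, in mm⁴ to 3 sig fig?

Decompose the section into non-overlapping parts with the origin at the bottom-left of its bounding rectangle.
Flange: 180 × 24, A = 4 320 mm², y = 12 mm, Ī = 207 360 mm⁴.
Web: 24 × 130, A = 3 120 mm², y = 89 mm, Ī = 4 394 000 mm⁴.
Centroid: ȳ = ΣA·y / ΣA = 44.29 mm.
Transfer each piece to the centroidal x-axis using Ī + A·d² with d = y − 44.29:
  flange: d = -32.29 mm → contributes +4 711 673 mm⁴
  web: d = 44.71 mm → contributes +10 630 740 mm⁴
Total I = 15 342 413 mm⁴.

I_x ≈ 1.53 × 10⁷ mm⁴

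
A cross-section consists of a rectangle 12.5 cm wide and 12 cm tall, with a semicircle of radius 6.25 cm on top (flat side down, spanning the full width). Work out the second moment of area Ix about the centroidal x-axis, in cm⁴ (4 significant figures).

Break the section into simple shapes (no overlaps), measuring from the bottom-left corner of the bounding box.
Rectangular body: 12.5 × 12, A = 150 cm², y = 6 cm, Ī = 1 800 cm⁴.
Semicircular cap: semicircle r = 6.25, A = 61.3592 cm², y = 14.6526 cm, Ī = 167.476 cm⁴.
Centroid: ȳ = ΣA·y / ΣA = 8.51191 cm.
Transfer each piece to the centroidal x-axis using Ī + A·d² with d = y − 8.51191:
  rectangular body: d = -2.51191 cm → contributes +2746.46 cm⁴
  semicircular cap: d = 6.14067 cm → contributes +2481.2 cm⁴
Total I = 5227.65 cm⁴.

Ix ≈ 5228 cm⁴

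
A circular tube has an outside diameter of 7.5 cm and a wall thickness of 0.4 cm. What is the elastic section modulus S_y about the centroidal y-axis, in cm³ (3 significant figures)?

Split into non-overlapping primitives; take the origin at the lower-left of the bounding box.
Outer circle: ⌀7.5, A = 44.179 cm², x = 3.75 cm, Ī = 155.32 cm⁴.
Bore (subtracted): ⌀6.7, A = 35.257 cm², x = 3.75 cm, Ī = 98.917 cm⁴.
By symmetry the centroid is at mid-width, x̄ = 3.75 cm.
All pieces are centred on the centroidal y-axis, so I = ΣĪ (holes subtracted) = 56.399 cm⁴.
Extreme fibre distance c = 3.75 cm; S = I/c = 15.04 cm³.

S_y ≈ 15.0 cm³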